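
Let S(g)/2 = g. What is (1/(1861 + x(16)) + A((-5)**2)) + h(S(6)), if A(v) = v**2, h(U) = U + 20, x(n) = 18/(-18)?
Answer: 1222021/1860 ≈ 657.00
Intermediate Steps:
S(g) = 2*g
x(n) = -1 (x(n) = 18*(-1/18) = -1)
h(U) = 20 + U
(1/(1861 + x(16)) + A((-5)**2)) + h(S(6)) = (1/(1861 - 1) + ((-5)**2)**2) + (20 + 2*6) = (1/1860 + 25**2) + (20 + 12) = (1/1860 + 625) + 32 = 1162501/1860 + 32 = 1222021/1860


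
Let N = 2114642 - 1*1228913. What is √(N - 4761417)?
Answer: 18*I*√11962 ≈ 1968.7*I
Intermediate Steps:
N = 885729 (N = 2114642 - 1228913 = 885729)
√(N - 4761417) = √(885729 - 4761417) = √(-3875688) = 18*I*√11962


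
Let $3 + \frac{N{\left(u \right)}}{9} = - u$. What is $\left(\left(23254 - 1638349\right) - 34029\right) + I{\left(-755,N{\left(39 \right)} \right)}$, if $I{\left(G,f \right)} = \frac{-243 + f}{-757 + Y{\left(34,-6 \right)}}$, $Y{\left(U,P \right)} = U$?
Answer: $- \frac{397438677}{241} \approx -1.6491 \cdot 10^{6}$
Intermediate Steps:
$N{\left(u \right)} = -27 - 9 u$ ($N{\left(u \right)} = -27 + 9 \left(- u\right) = -27 - 9 u$)
$I{\left(G,f \right)} = \frac{81}{241} - \frac{f}{723}$ ($I{\left(G,f \right)} = \frac{-243 + f}{-757 + 34} = \frac{-243 + f}{-723} = \left(-243 + f\right) \left(- \frac{1}{723}\right) = \frac{81}{241} - \frac{f}{723}$)
$\left(\left(23254 - 1638349\right) - 34029\right) + I{\left(-755,N{\left(39 \right)} \right)} = \left(\left(23254 - 1638349\right) - 34029\right) - \left(- \frac{81}{241} + \frac{-27 - 351}{723}\right) = \left(-1615095 - 34029\right) - \left(- \frac{81}{241} + \frac{-27 - 351}{723}\right) = -1649124 + \left(\frac{81}{241} - - \frac{126}{241}\right) = -1649124 + \left(\frac{81}{241} + \frac{126}{241}\right) = -1649124 + \frac{207}{241} = - \frac{397438677}{241}$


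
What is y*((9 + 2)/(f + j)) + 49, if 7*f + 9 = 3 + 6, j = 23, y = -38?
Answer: 709/23 ≈ 30.826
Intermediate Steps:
f = 0 (f = -9/7 + (3 + 6)/7 = -9/7 + (⅐)*9 = -9/7 + 9/7 = 0)
y*((9 + 2)/(f + j)) + 49 = -38*(9 + 2)/(0 + 23) + 49 = -418/23 + 49 = 709/23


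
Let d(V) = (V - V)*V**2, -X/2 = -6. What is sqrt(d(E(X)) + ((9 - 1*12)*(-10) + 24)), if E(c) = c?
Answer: 3*sqrt(6) ≈ 7.3485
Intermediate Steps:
X = 12 (X = -2*(-6) = 12)
d(V) = 0 (d(V) = 0*V**2 = 0)
sqrt(d(E(X)) + ((9 - 1*12)*(-10) + 24)) = sqrt(0 + ((9 - 1*12)*(-10) + 24)) = sqrt(0 + ((9 - 12)*(-10) + 24)) = sqrt(0 + (-3*(-10) + 24)) = sqrt(0 + (30 + 24)) = sqrt(0 + 54) = sqrt(54) = 3*sqrt(6)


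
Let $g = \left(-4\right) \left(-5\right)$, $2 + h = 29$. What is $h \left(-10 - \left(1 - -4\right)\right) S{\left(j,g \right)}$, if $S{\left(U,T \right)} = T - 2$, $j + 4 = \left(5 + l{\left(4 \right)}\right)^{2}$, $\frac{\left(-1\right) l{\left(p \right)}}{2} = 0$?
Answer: $-7290$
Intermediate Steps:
$l{\left(p \right)} = 0$ ($l{\left(p \right)} = \left(-2\right) 0 = 0$)
$h = 27$ ($h = -2 + 29 = 27$)
$j = 21$ ($j = -4 + \left(5 + 0\right)^{2} = -4 + 5^{2} = -4 + 25 = 21$)
$g = 20$
$S{\left(U,T \right)} = -2 + T$ ($S{\left(U,T \right)} = T - 2 = -2 + T$)
$h \left(-10 - \left(1 - -4\right)\right) S{\left(j,g \right)} = 27 \left(-10 - \left(1 - -4\right)\right) \left(-2 + 20\right) = 27 \left(-10 - \left(1 + 4\right)\right) 18 = 27 \left(-10 - 5\right) 18 = 27 \left(-15\right) 18 = \left(-405\right) 18 = -7290$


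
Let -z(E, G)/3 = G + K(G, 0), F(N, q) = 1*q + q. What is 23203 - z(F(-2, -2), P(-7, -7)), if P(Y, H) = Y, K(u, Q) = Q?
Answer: 23182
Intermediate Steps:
F(N, q) = 2*q (F(N, q) = q + q = 2*q)
z(E, G) = -3*G (z(E, G) = -3*(G + 0) = -3*G)
23203 - z(F(-2, -2), P(-7, -7)) = 23203 - (-3)*(-7) = 23203 - 1*21 = 23203 - 21 = 23182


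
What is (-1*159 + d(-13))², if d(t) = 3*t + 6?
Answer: 36864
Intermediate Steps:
d(t) = 6 + 3*t
(-1*159 + d(-13))² = (-1*159 + (6 + 3*(-13)))² = (-159 + (6 - 39))² = (-159 - 33)² = (-192)² = 36864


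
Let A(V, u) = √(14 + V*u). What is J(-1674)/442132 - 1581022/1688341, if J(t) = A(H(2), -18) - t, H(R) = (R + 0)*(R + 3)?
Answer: -348097068035/373234791506 + I*√166/442132 ≈ -0.93265 + 2.9141e-5*I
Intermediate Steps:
H(R) = R*(3 + R)
J(t) = -t + I*√166 (J(t) = √(14 + (2*(3 + 2))*(-18)) - t = √(14 + (2*5)*(-18)) - t = √(14 + 10*(-18)) - t = √(14 - 180) - t = √(-166) - t = I*√166 - t = -t + I*√166)
J(-1674)/442132 - 1581022/1688341 = (-1*(-1674) + I*√166)/442132 - 1581022/1688341 = (1674 + I*√166)*(1/442132) - 1581022*1/1688341 = (837/221066 + I*√166/442132) - 1581022/1688341 = -348097068035/373234791506 + I*√166/442132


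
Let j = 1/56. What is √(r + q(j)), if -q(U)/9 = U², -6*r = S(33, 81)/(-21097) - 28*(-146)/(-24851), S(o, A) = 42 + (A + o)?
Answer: √692022166642982103/5181135288 ≈ 0.16056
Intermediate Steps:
S(o, A) = 42 + A + o
j = 1/56 ≈ 0.017857
r = 45060646/1572844641 (r = -((42 + 81 + 33)/(-21097) - 28*(-146)/(-24851))/6 = -(156*(-1/21097) + 4088*(-1/24851))/6 = -(-156/21097 - 4088/24851)/6 = -⅙*(-90121292/524281547) = 45060646/1572844641 ≈ 0.028649)
q(U) = -9*U²
√(r + q(j)) = √(45060646/1572844641 - 9*(1/56)²) = √(45060646/1572844641 - 9*1/3136) = √(45060646/1572844641 - 9/3136) = √(127154584087/4932440794176) = √692022166642982103/5181135288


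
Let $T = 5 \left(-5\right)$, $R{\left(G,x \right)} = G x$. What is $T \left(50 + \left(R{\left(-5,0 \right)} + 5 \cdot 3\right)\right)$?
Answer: $-1625$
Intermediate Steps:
$T = -25$
$T \left(50 + \left(R{\left(-5,0 \right)} + 5 \cdot 3\right)\right) = - 25 \left(50 + \left(\left(-5\right) 0 + 5 \cdot 3\right)\right) = - 25 \left(50 + \left(0 + 15\right)\right) = - 25 \left(50 + 15\right) = \left(-25\right) 65 = -1625$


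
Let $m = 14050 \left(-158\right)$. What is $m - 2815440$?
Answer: $-5035340$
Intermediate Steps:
$m = -2219900$
$m - 2815440 = -2219900 - 2815440 = -5035340$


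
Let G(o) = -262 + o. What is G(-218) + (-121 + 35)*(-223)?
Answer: 18698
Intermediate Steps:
G(-218) + (-121 + 35)*(-223) = (-262 - 218) + (-121 + 35)*(-223) = -480 - 86*(-223) = -480 + 19178 = 18698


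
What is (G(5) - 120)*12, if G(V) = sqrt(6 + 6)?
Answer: -1440 + 24*sqrt(3) ≈ -1398.4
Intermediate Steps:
G(V) = 2*sqrt(3) (G(V) = sqrt(12) = 2*sqrt(3))
(G(5) - 120)*12 = (2*sqrt(3) - 120)*12 = (-120 + 2*sqrt(3))*12 = -1440 + 24*sqrt(3)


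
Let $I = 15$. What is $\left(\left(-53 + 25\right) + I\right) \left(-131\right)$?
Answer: $1703$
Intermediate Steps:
$\left(\left(-53 + 25\right) + I\right) \left(-131\right) = \left(\left(-53 + 25\right) + 15\right) \left(-131\right) = \left(-28 + 15\right) \left(-131\right) = \left(-13\right) \left(-131\right) = 1703$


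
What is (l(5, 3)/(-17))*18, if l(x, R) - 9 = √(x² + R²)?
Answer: -162/17 - 18*√34/17 ≈ -15.703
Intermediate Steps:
l(x, R) = 9 + √(R² + x²) (l(x, R) = 9 + √(x² + R²) = 9 + √(R² + x²))
(l(5, 3)/(-17))*18 = ((9 + √(3² + 5²))/(-17))*18 = ((9 + √(9 + 25))*(-1/17))*18 = ((9 + √34)*(-1/17))*18 = (-9/17 - √34/17)*18 = -162/17 - 18*√34/17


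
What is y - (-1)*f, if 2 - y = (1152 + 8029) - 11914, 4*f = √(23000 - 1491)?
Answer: 2735 + √21509/4 ≈ 2771.7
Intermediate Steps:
f = √21509/4 (f = √(23000 - 1491)/4 = √21509/4 ≈ 36.665)
y = 2735 (y = 2 - ((1152 + 8029) - 11914) = 2 - (9181 - 11914) = 2 - 1*(-2733) = 2 + 2733 = 2735)
y - (-1)*f = 2735 - (-1)*√21509/4 = 2735 + √21509/4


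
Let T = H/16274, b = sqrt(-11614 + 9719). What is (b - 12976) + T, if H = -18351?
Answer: -211189775/16274 + I*sqrt(1895) ≈ -12977.0 + 43.532*I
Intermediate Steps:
b = I*sqrt(1895) (b = sqrt(-1895) = I*sqrt(1895) ≈ 43.532*I)
T = -18351/16274 ≈ -1.1276
(b - 12976) + T = (I*sqrt(1895) - 12976) - 18351/16274 = (-12976 + I*sqrt(1895)) - 18351/16274 = -211189775/16274 + I*sqrt(1895)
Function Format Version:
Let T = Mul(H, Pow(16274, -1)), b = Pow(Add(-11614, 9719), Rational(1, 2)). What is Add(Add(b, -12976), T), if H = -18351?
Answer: Add(Rational(-211189775, 16274), Mul(I, Pow(1895, Rational(1, 2)))) ≈ Add(-12977., Mul(43.532, I))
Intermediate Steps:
b = Mul(I, Pow(1895, Rational(1, 2))) (b = Pow(-1895, Rational(1, 2)) = Mul(I, Pow(1895, Rational(1, 2))) ≈ Mul(43.532, I))
T = Rational(-18351, 16274) (T = Mul(-18351, Pow(16274, -1)) = Mul(-18351, Rational(1, 16274)) = Rational(-18351, 16274) ≈ -1.1276)
Add(Add(b, -12976), T) = Add(Add(Mul(I, Pow(1895, Rational(1, 2))), -12976), Rational(-18351, 16274)) = Add(Add(-12976, Mul(I, Pow(1895, Rational(1, 2)))), Rational(-18351, 16274)) = Add(Rational(-211189775, 16274), Mul(I, Pow(1895, Rational(1, 2))))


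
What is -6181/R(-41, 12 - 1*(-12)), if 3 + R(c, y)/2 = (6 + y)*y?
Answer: -6181/1434 ≈ -4.3103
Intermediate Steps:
R(c, y) = -6 + 2*y*(6 + y) (R(c, y) = -6 + 2*((6 + y)*y) = -6 + 2*(y*(6 + y)) = -6 + 2*y*(6 + y))
-6181/R(-41, 12 - 1*(-12)) = -6181/(-6 + 2*(12 - 1*(-12))² + 12*(12 - 1*(-12))) = -6181/(-6 + 2*(12 + 12)² + 12*(12 + 12)) = -6181/(-6 + 2*24² + 12*24) = -6181/(-6 + 2*576 + 288) = -6181/(-6 + 1152 + 288) = -6181/1434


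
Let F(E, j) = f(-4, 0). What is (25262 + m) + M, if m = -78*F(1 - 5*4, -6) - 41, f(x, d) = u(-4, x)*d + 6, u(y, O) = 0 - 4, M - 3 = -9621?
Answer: 15135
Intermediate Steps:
M = -9618 (M = 3 - 9621 = -9618)
u(y, O) = -4
f(x, d) = 6 - 4*d (f(x, d) = -4*d + 6 = 6 - 4*d)
F(E, j) = 6 (F(E, j) = 6 - 4*0 = 6 + 0 = 6)
m = -509 (m = -78*6 - 41 = -468 - 41 = -509)
(25262 + m) + M = (25262 - 509) - 9618 = 24753 - 9618 = 15135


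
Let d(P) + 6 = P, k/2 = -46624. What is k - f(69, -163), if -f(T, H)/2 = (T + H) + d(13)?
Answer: -93422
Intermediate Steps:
k = -93248 (k = 2*(-46624) = -93248)
d(P) = -6 + P
f(T, H) = -14 - 2*H - 2*T (f(T, H) = -2*((T + H) + (-6 + 13)) = -2*((H + T) + 7) = -2*(7 + H + T) = -14 - 2*H - 2*T)
k - f(69, -163) = -93248 - (-14 - 2*(-163) - 2*69) = -93248 - (-14 + 326 - 138) = -93248 - 1*174 = -93248 - 174 = -93422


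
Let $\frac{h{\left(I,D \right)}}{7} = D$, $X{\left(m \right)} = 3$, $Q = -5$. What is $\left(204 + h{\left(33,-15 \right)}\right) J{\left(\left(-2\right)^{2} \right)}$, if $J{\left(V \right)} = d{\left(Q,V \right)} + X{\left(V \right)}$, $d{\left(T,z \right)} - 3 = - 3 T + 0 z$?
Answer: $2079$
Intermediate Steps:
$h{\left(I,D \right)} = 7 D$
$d{\left(T,z \right)} = 3 - 3 T$ ($d{\left(T,z \right)} = 3 + \left(- 3 T + 0 z\right) = 3 + \left(- 3 T + 0\right) = 3 - 3 T$)
$J{\left(V \right)} = 21$ ($J{\left(V \right)} = \left(3 - -15\right) + 3 = \left(3 + 15\right) + 3 = 18 + 3 = 21$)
$\left(204 + h{\left(33,-15 \right)}\right) J{\left(\left(-2\right)^{2} \right)} = \left(204 + 7 \left(-15\right)\right) 21 = \left(204 - 105\right) 21 = 99 \cdot 21 = 2079$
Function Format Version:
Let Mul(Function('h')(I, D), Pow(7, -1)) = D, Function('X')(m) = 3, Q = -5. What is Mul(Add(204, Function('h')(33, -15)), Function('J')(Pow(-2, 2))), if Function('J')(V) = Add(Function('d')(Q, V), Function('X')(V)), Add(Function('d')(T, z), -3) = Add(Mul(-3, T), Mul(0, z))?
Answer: 2079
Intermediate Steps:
Function('h')(I, D) = Mul(7, D)
Function('d')(T, z) = Add(3, Mul(-3, T)) (Function('d')(T, z) = Add(3, Add(Mul(-3, T), Mul(0, z))) = Add(3, Add(Mul(-3, T), 0)) = Add(3, Mul(-3, T)))
Function('J')(V) = 21 (Function('J')(V) = Add(Add(3, Mul(-3, -5)), 3) = Add(Add(3, 15), 3) = Add(18, 3) = 21)
Mul(Add(204, Function('h')(33, -15)), Function('J')(Pow(-2, 2))) = Mul(Add(204, Mul(7, -15)), 21) = Mul(Add(204, -105), 21) = Mul(99, 21) = 2079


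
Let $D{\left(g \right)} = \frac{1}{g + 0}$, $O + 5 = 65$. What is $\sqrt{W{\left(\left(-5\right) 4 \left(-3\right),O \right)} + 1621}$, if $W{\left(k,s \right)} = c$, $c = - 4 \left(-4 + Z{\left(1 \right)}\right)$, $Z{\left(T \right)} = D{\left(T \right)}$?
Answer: $\sqrt{1633} \approx 40.41$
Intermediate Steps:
$O = 60$ ($O = -5 + 65 = 60$)
$D{\left(g \right)} = \frac{1}{g}$
$Z{\left(T \right)} = \frac{1}{T}$
$c = 12$ ($c = - 4 \left(-4 + 1^{-1}\right) = - 4 \left(-4 + 1\right) = \left(-4\right) \left(-3\right) = 12$)
$W{\left(k,s \right)} = 12$
$\sqrt{W{\left(\left(-5\right) 4 \left(-3\right),O \right)} + 1621} = \sqrt{12 + 1621} = \sqrt{1633}$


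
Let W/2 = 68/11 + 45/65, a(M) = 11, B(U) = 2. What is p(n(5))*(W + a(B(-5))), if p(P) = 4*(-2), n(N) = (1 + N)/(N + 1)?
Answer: -28312/143 ≈ -197.99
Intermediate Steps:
n(N) = 1 (n(N) = (1 + N)/(1 + N) = 1)
p(P) = -8
W = 1966/143 (W = 2*(68/11 + 45/65) = 2*(68*(1/11) + 45*(1/65)) = 2*(68/11 + 9/13) = 2*(983/143) = 1966/143 ≈ 13.748)
p(n(5))*(W + a(B(-5))) = -8*(1966/143 + 11) = -8*3539/143 = -28312/143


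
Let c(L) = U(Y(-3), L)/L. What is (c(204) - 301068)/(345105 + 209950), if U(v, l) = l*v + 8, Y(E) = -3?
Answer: -15354619/28307805 ≈ -0.54242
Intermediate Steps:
U(v, l) = 8 + l*v
c(L) = (8 - 3*L)/L (c(L) = (8 + L*(-3))/L = (8 - 3*L)/L)
(c(204) - 301068)/(345105 + 209950) = ((-3 + 8/204) - 301068)/(345105 + 209950) = ((-3 + 8*(1/204)) - 301068)/555055 = ((-3 + 2/51) - 301068)*(1/555055) = (-151/51 - 301068)*(1/555055) = -15354619/51*1/555055 = -15354619/28307805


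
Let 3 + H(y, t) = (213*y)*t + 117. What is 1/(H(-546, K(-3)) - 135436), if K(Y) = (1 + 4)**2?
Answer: -1/3042772 ≈ -3.2865e-7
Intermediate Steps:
K(Y) = 25 (K(Y) = 5**2 = 25)
H(y, t) = 114 + 213*t*y (H(y, t) = -3 + ((213*y)*t + 117) = -3 + (213*t*y + 117) = -3 + (117 + 213*t*y) = 114 + 213*t*y)
1/(H(-546, K(-3)) - 135436) = 1/((114 + 213*25*(-546)) - 135436) = 1/((114 - 2907450) - 135436) = 1/(-2907336 - 135436) = 1/(-3042772) = -1/3042772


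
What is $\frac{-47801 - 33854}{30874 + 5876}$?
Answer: $- \frac{2333}{1050} \approx -2.2219$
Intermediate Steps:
$\frac{-47801 - 33854}{30874 + 5876} = - \frac{81655}{36750} = \left(-81655\right) \frac{1}{36750} = - \frac{2333}{1050}$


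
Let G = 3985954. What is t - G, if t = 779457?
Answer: -3206497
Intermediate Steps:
t - G = 779457 - 1*3985954 = 779457 - 3985954 = -3206497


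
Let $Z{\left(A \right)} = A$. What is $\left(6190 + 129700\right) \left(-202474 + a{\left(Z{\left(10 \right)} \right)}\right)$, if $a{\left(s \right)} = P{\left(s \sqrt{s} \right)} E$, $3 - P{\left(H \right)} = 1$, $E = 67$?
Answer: $-27495982600$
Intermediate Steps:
$P{\left(H \right)} = 2$ ($P{\left(H \right)} = 3 - 1 = 2$)
$a{\left(s \right)} = 134$ ($a{\left(s \right)} = 2 \cdot 67 = 134$)
$\left(6190 + 129700\right) \left(-202474 + a{\left(Z{\left(10 \right)} \right)}\right) = \left(6190 + 129700\right) \left(-202474 + 134\right) = 135890 \left(-202340\right) = -27495982600$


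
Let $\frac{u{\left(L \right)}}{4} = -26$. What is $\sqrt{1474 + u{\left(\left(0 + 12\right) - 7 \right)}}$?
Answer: $\sqrt{1370} \approx 37.013$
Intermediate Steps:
$u{\left(L \right)} = -104$ ($u{\left(L \right)} = 4 \left(-26\right) = -104$)
$\sqrt{1474 + u{\left(\left(0 + 12\right) - 7 \right)}} = \sqrt{1474 - 104} = \sqrt{1370}$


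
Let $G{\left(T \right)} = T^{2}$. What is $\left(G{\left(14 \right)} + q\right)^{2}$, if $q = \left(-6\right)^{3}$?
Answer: $400$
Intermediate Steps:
$q = -216$
$\left(G{\left(14 \right)} + q\right)^{2} = \left(14^{2} - 216\right)^{2} = \left(196 - 216\right)^{2} = \left(-20\right)^{2} = 400$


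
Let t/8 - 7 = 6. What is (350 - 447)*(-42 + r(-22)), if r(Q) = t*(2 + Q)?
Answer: 205834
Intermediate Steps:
t = 104 (t = 56 + 8*6 = 56 + 48 = 104)
r(Q) = 208 + 104*Q (r(Q) = 104*(2 + Q) = 208 + 104*Q)
(350 - 447)*(-42 + r(-22)) = (350 - 447)*(-42 + (208 + 104*(-22))) = -97*(-42 + (208 - 2288)) = -97*(-42 - 2080) = -97*(-2122) = 205834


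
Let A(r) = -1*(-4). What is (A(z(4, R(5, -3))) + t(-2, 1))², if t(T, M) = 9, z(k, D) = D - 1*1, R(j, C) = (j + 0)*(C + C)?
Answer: 169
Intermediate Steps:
R(j, C) = 2*C*j (R(j, C) = j*(2*C) = 2*C*j)
z(k, D) = -1 + D (z(k, D) = D - 1 = -1 + D)
A(r) = 4
(A(z(4, R(5, -3))) + t(-2, 1))² = (4 + 9)² = 13² = 169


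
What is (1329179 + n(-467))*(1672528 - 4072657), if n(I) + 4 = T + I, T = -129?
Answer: -3188760986691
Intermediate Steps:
n(I) = -133 + I (n(I) = -4 + (-129 + I) = -133 + I)
(1329179 + n(-467))*(1672528 - 4072657) = (1329179 + (-133 - 467))*(1672528 - 4072657) = (1329179 - 600)*(-2400129) = 1328579*(-2400129) = -3188760986691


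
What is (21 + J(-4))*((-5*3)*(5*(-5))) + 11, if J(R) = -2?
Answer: 7136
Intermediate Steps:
(21 + J(-4))*((-5*3)*(5*(-5))) + 11 = (21 - 2)*((-5*3)*(5*(-5))) + 11 = 19*(-15*(-25)) + 11 = 19*375 + 11 = 7125 + 11 = 7136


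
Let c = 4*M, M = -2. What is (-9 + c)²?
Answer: 289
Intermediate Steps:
c = -8 (c = 4*(-2) = -8)
(-9 + c)² = (-9 - 8)² = (-17)² = 289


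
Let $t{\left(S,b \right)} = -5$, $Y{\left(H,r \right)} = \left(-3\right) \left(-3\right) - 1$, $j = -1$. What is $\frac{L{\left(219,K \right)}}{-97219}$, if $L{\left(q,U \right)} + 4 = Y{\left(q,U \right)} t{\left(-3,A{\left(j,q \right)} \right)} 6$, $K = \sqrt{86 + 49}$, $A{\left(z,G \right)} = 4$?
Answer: $\frac{244}{97219} \approx 0.0025098$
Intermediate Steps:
$Y{\left(H,r \right)} = 8$ ($Y{\left(H,r \right)} = 9 - 1 = 8$)
$K = 3 \sqrt{15}$ ($K = \sqrt{135} = 3 \sqrt{15} \approx 11.619$)
$L{\left(q,U \right)} = -244$ ($L{\left(q,U \right)} = -4 + 8 \left(-5\right) 6 = -4 - 240 = -244$)
$\frac{L{\left(219,K \right)}}{-97219} = - \frac{244}{-97219} = \left(-244\right) \left(- \frac{1}{97219}\right) = \frac{244}{97219}$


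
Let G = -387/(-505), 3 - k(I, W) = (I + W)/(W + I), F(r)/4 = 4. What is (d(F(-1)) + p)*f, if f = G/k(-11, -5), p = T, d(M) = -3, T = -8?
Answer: -4257/1010 ≈ -4.2149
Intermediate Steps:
F(r) = 16 (F(r) = 4*4 = 16)
k(I, W) = 2 (k(I, W) = 3 - (I + W)/(W + I) = 3 - (I + W)/(I + W) = 3 - 1*1 = 3 - 1 = 2)
p = -8
G = 387/505 (G = -387*(-1/505) = 387/505 ≈ 0.76634)
f = 387/1010 (f = (387/505)/2 = (387/505)*(1/2) = 387/1010 ≈ 0.38317)
(d(F(-1)) + p)*f = (-3 - 8)*(387/1010) = -11*387/1010 = -4257/1010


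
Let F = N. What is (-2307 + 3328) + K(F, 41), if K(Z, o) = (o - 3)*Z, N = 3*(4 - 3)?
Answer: 1135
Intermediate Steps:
N = 3 (N = 3*1 = 3)
F = 3
K(Z, o) = Z*(-3 + o) (K(Z, o) = (-3 + o)*Z = Z*(-3 + o))
(-2307 + 3328) + K(F, 41) = (-2307 + 3328) + 3*(-3 + 41) = 1021 + 3*38 = 1021 + 114 = 1135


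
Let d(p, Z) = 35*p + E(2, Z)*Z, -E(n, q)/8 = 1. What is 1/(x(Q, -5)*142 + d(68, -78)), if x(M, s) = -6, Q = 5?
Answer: 1/2152 ≈ 0.00046468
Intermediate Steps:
E(n, q) = -8 (E(n, q) = -8*1 = -8)
d(p, Z) = -8*Z + 35*p (d(p, Z) = 35*p - 8*Z = -8*Z + 35*p)
1/(x(Q, -5)*142 + d(68, -78)) = 1/(-6*142 + (-8*(-78) + 35*68)) = 1/(-852 + (624 + 2380)) = 1/(-852 + 3004) = 1/2152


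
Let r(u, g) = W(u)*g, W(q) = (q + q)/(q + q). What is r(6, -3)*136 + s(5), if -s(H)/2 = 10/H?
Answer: -412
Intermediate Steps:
W(q) = 1 (W(q) = (2*q)/((2*q)) = (2*q)*(1/(2*q)) = 1)
s(H) = -20/H
r(u, g) = g (r(u, g) = 1*g = g)
r(6, -3)*136 + s(5) = -3*136 - 20/5 = -408 - 20*⅕ = -408 - 4 = -412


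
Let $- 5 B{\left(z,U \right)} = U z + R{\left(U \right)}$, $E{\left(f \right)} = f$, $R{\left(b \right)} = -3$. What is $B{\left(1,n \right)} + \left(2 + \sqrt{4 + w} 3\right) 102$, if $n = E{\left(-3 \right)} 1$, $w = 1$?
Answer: $\frac{1026}{5} + 306 \sqrt{5} \approx 889.44$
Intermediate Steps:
$n = -3$ ($n = \left(-3\right) 1 = -3$)
$B{\left(z,U \right)} = \frac{3}{5} - \frac{U z}{5}$ ($B{\left(z,U \right)} = - \frac{U z - 3}{5} = - \frac{-3 + U z}{5} = \frac{3}{5} - \frac{U z}{5}$)
$B{\left(1,n \right)} + \left(2 + \sqrt{4 + w} 3\right) 102 = \left(\frac{3}{5} - \left(- \frac{3}{5}\right) 1\right) + \left(2 + \sqrt{4 + 1} \cdot 3\right) 102 = \left(\frac{3}{5} + \frac{3}{5}\right) + \left(2 + \sqrt{5} \cdot 3\right) 102 = \frac{6}{5} + \left(2 + 3 \sqrt{5}\right) 102 = \frac{6}{5} + \left(204 + 306 \sqrt{5}\right) = \frac{1026}{5} + 306 \sqrt{5}$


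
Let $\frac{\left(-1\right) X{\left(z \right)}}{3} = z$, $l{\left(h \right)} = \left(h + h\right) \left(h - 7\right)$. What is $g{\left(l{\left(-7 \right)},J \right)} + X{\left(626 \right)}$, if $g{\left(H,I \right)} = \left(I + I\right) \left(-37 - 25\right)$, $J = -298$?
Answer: $35074$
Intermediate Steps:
$l{\left(h \right)} = 2 h \left(-7 + h\right)$
$X{\left(z \right)} = - 3 z$
$g{\left(H,I \right)} = - 124 I$ ($g{\left(H,I \right)} = 2 I \left(-62\right) = - 124 I$)
$g{\left(l{\left(-7 \right)},J \right)} + X{\left(626 \right)} = \left(-124\right) \left(-298\right) - 1878 = 36952 - 1878 = 35074$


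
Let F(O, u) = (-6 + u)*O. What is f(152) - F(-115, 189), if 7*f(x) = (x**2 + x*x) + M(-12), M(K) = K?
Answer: 193511/7 ≈ 27644.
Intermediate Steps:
F(O, u) = O*(-6 + u)
f(x) = -12/7 + 2*x**2/7 (f(x) = ((x**2 + x*x) - 12)/7 = ((x**2 + x**2) - 12)/7 = (2*x**2 - 12)/7 = (-12 + 2*x**2)/7 = -12/7 + 2*x**2/7)
f(152) - F(-115, 189) = (-12/7 + (2/7)*152**2) - (-115)*(-6 + 189) = (-12/7 + (2/7)*23104) - (-115)*183 = (-12/7 + 46208/7) - 1*(-21045) = 46196/7 + 21045 = 193511/7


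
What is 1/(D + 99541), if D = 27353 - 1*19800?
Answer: 1/107094 ≈ 9.3376e-6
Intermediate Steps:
D = 7553 (D = 27353 - 19800 = 7553)
1/(D + 99541) = 1/(7553 + 99541) = 1/107094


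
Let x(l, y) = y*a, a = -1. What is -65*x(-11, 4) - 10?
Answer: 250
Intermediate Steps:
x(l, y) = -y (x(l, y) = y*(-1) = -y)
-65*x(-11, 4) - 10 = -(-65)*4 - 10 = -65*(-4) - 10 = 260 - 10 = 250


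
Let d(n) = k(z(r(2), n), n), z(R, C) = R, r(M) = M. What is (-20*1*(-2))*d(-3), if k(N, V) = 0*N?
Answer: 0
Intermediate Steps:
k(N, V) = 0
d(n) = 0
(-20*1*(-2))*d(-3) = -20*1*(-2)*0 = -(-40)*0 = -20*(-2)*0 = 40*0 = 0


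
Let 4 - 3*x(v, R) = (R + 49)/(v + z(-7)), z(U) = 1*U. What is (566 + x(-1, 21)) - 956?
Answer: -1543/4 ≈ -385.75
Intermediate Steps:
z(U) = U
x(v, R) = 4/3 - (49 + R)/(3*(-7 + v)) (x(v, R) = 4/3 - (R + 49)/(3*(v - 7)) = 4/3 - (49 + R)/(3*(-7 + v)))
(566 + x(-1, 21)) - 956 = (566 + (-77 - 1*21 + 4*(-1))/(3*(-7 - 1))) - 956 = (566 + (⅓)*(-77 - 21 - 4)/(-8)) - 956 = (566 + (⅓)*(-⅛)*(-102)) - 956 = (566 + 17/4) - 956 = 2281/4 - 956 = -1543/4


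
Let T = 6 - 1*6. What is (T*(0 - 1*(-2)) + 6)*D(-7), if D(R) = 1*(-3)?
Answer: -18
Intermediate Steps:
D(R) = -3
T = 0 (T = 6 - 6 = 0)
(T*(0 - 1*(-2)) + 6)*D(-7) = (0*(0 - 1*(-2)) + 6)*(-3) = (0*(0 + 2) + 6)*(-3) = (0*2 + 6)*(-3) = (0 + 6)*(-3) = 6*(-3) = -18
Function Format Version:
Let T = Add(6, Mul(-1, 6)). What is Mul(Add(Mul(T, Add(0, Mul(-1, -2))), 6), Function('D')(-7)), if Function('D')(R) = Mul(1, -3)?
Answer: -18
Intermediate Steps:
Function('D')(R) = -3
T = 0 (T = Add(6, -6) = 0)
Mul(Add(Mul(T, Add(0, Mul(-1, -2))), 6), Function('D')(-7)) = Mul(Add(Mul(0, Add(0, Mul(-1, -2))), 6), -3) = Mul(Add(Mul(0, Add(0, 2)), 6), -3) = Mul(Add(Mul(0, 2), 6), -3) = Mul(Add(0, 6), -3) = Mul(6, -3) = -18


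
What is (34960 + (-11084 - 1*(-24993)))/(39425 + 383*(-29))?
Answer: 48869/28318 ≈ 1.7257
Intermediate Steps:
(34960 + (-11084 - 1*(-24993)))/(39425 + 383*(-29)) = (34960 + (-11084 + 24993))/(39425 - 11107) = (34960 + 13909)/28318 = 48869*(1/28318) = 48869/28318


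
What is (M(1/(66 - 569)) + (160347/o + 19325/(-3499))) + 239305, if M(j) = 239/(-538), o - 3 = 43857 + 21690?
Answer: 2460724825729897/10282948675 ≈ 2.3930e+5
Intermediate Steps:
o = 65550 (o = 3 + (43857 + 21690) = 3 + 65547 = 65550)
M(j) = -239/538 (M(j) = 239*(-1/538) = -239/538)
(M(1/(66 - 569)) + (160347/o + 19325/(-3499))) + 239305 = (-239/538 + (160347/65550 + 19325/(-3499))) + 239305 = (-239/538 + (160347*(1/65550) + 19325*(-1/3499))) + 239305 = (-239/538 + (53449/21850 - 19325/3499)) + 239305 = (-239/538 - 235233199/76453150) + 239305 = -36206940978/10282948675 + 239305 = 2460724825729897/10282948675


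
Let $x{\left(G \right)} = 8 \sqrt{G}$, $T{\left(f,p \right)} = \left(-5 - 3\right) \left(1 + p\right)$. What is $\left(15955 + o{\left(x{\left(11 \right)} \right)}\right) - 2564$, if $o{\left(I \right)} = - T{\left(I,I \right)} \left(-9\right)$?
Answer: $13319 - 576 \sqrt{11} \approx 11409.0$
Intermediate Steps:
$T{\left(f,p \right)} = -8 - 8 p$ ($T{\left(f,p \right)} = - 8 \left(1 + p\right) = -8 - 8 p$)
$o{\left(I \right)} = -72 - 72 I$ ($o{\left(I \right)} = - \left(-8 - 8 I\right) \left(-9\right) = - (72 + 72 I) = -72 - 72 I$)
$\left(15955 + o{\left(x{\left(11 \right)} \right)}\right) - 2564 = \left(15955 - \left(72 + 72 \cdot 8 \sqrt{11}\right)\right) - 2564 = \left(15955 - \left(72 + 576 \sqrt{11}\right)\right) - 2564 = \left(15883 - 576 \sqrt{11}\right) - 2564 = 13319 - 576 \sqrt{11}$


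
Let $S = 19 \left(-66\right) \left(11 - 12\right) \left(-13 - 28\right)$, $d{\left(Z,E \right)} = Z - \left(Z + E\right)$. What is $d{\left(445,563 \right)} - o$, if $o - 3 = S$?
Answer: $50848$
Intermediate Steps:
$d{\left(Z,E \right)} = - E$ ($d{\left(Z,E \right)} = Z - \left(E + Z\right) = - E$)
$S = -51414$ ($S = - 1254 \left(\left(-1\right) \left(-41\right)\right) = \left(-1254\right) 41 = -51414$)
$o = -51411$ ($o = 3 - 51414 = -51411$)
$d{\left(445,563 \right)} - o = \left(-1\right) 563 - -51411 = -563 + 51411 = 50848$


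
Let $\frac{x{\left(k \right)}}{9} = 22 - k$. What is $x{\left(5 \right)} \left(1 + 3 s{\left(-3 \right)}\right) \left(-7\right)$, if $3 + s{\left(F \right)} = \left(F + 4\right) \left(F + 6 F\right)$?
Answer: $76041$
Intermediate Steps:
$s{\left(F \right)} = -3 + 7 F \left(4 + F\right)$ ($s{\left(F \right)} = -3 + \left(F + 4\right) \left(F + 6 F\right) = -3 + \left(4 + F\right) 7 F = -3 + 7 F \left(4 + F\right)$)
$x{\left(k \right)} = 198 - 9 k$ ($x{\left(k \right)} = 9 \left(22 - k\right) = 198 - 9 k$)
$x{\left(5 \right)} \left(1 + 3 s{\left(-3 \right)}\right) \left(-7\right) = \left(198 - 45\right) \left(1 + 3 \left(-3 + 7 \left(-3\right)^{2} + 28 \left(-3\right)\right)\right) \left(-7\right) = \left(198 - 45\right) \left(1 + 3 \left(-3 + 7 \cdot 9 - 84\right)\right) \left(-7\right) = 153 \left(1 + 3 \left(-3 + 63 - 84\right)\right) \left(-7\right) = 153 \left(1 + 3 \left(-24\right)\right) \left(-7\right) = 153 \left(1 - 72\right) \left(-7\right) = 153 \left(\left(-71\right) \left(-7\right)\right) = 153 \cdot 497 = 76041$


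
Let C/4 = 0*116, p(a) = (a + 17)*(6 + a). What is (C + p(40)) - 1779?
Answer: 843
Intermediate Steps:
p(a) = (6 + a)*(17 + a) (p(a) = (17 + a)*(6 + a) = (6 + a)*(17 + a))
C = 0 (C = 4*(0*116) = 4*0 = 0)
(C + p(40)) - 1779 = (0 + (102 + 40² + 23*40)) - 1779 = (0 + (102 + 1600 + 920)) - 1779 = (0 + 2622) - 1779 = 2622 - 1779 = 843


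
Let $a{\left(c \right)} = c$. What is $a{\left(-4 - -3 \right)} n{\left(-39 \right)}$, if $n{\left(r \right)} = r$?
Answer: $39$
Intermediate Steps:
$a{\left(-4 - -3 \right)} n{\left(-39 \right)} = \left(-4 - -3\right) \left(-39\right) = \left(-4 + 3\right) \left(-39\right) = \left(-1\right) \left(-39\right) = 39$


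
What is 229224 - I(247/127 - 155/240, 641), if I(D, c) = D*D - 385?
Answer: 8532486933983/37161216 ≈ 2.2961e+5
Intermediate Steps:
I(D, c) = -385 + D² (I(D, c) = D² - 385 = -385 + D²)
229224 - I(247/127 - 155/240, 641) = 229224 - (-385 + (247/127 - 155/240)²) = 229224 - (-385 + (247*(1/127) - 155*1/240)²) = 229224 - (-385 + (247/127 - 31/48)²) = 229224 - (-385 + (7919/6096)²) = 229224 - (-385 + 62710561/37161216) = 229224 - 1*(-14244357599/37161216) = 229224 + 14244357599/37161216 = 8532486933983/37161216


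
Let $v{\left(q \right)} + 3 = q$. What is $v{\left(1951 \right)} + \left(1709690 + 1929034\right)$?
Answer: $3640672$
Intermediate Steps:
$v{\left(q \right)} = -3 + q$
$v{\left(1951 \right)} + \left(1709690 + 1929034\right) = \left(-3 + 1951\right) + \left(1709690 + 1929034\right) = 1948 + 3638724 = 3640672$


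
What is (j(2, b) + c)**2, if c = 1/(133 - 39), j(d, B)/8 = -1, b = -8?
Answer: 564001/8836 ≈ 63.830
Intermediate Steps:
j(d, B) = -8 (j(d, B) = 8*(-1) = -8)
c = 1/94 ≈ 0.010638
(j(2, b) + c)**2 = (-8 + 1/94)**2 = (-751/94)**2 = 564001/8836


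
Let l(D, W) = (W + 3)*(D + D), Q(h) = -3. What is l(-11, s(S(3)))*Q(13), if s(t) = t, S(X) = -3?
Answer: 0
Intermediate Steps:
l(D, W) = 2*D*(3 + W) (l(D, W) = (3 + W)*(2*D) = 2*D*(3 + W))
l(-11, s(S(3)))*Q(13) = (2*(-11)*(3 - 3))*(-3) = (2*(-11)*0)*(-3) = 0*(-3) = 0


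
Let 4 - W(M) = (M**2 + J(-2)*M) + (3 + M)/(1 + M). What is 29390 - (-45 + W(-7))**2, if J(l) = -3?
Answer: 152285/9 ≈ 16921.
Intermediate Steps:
W(M) = 4 - M**2 + 3*M - (3 + M)/(1 + M) (W(M) = 4 - ((M**2 - 3*M) + (3 + M)/(1 + M)) = 4 - (M**2 - 3*M + (3 + M)/(1 + M)) = 4 + (-M**2 + 3*M - (3 + M)/(1 + M)) = 4 - M**2 + 3*M - (3 + M)/(1 + M))
29390 - (-45 + W(-7))**2 = 29390 - (-45 + (1 - 1*(-7)**3 + 2*(-7)**2 + 6*(-7))/(1 - 7))**2 = 29390 - (-45 + (1 - 1*(-343) + 2*49 - 42)/(-6))**2 = 29390 - (-45 - (1 + 343 + 98 - 42)/6)**2 = 29390 - (-45 - 1/6*400)**2 = 29390 - (-45 - 200/3)**2 = 29390 - (-335/3)**2 = 29390 - 1*112225/9 = 29390 - 112225/9 = 152285/9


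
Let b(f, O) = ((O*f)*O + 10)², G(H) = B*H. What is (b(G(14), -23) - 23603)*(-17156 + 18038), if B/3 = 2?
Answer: 1742323362066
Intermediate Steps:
B = 6 (B = 3*2 = 6)
G(H) = 6*H
b(f, O) = (10 + f*O²)² (b(f, O) = (f*O² + 10)² = (10 + f*O²)²)
(b(G(14), -23) - 23603)*(-17156 + 18038) = ((10 + (6*14)*(-23)²)² - 23603)*(-17156 + 18038) = ((10 + 84*529)² - 23603)*882 = ((10 + 44436)² - 23603)*882 = (44446² - 23603)*882 = (1975446916 - 23603)*882 = 1975423313*882 = 1742323362066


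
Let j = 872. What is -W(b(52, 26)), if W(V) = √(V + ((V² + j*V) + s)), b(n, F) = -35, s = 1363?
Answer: -I*√27967 ≈ -167.23*I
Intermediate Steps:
W(V) = √(1363 + V² + 873*V) (W(V) = √(V + ((V² + 872*V) + 1363)) = √(V + (1363 + V² + 872*V)) = √(1363 + V² + 873*V))
-W(b(52, 26)) = -√(1363 + (-35)² + 873*(-35)) = -√(1363 + 1225 - 30555) = -√(-27967) = -I*√27967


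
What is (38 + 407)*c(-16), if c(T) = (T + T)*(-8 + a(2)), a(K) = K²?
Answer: 56960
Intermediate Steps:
c(T) = -8*T (c(T) = (T + T)*(-8 + 2²) = (2*T)*(-8 + 4) = (2*T)*(-4) = -8*T)
(38 + 407)*c(-16) = (38 + 407)*(-8*(-16)) = 445*128 = 56960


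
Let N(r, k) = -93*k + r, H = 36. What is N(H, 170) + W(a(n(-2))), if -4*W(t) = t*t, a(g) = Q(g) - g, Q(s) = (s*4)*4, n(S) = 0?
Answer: -15774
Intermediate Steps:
Q(s) = 16*s (Q(s) = (4*s)*4 = 16*s)
N(r, k) = r - 93*k
a(g) = 15*g (a(g) = 16*g - g = 15*g)
W(t) = -t²/4 (W(t) = -t*t/4 = -t²/4)
N(H, 170) + W(a(n(-2))) = (36 - 93*170) - (15*0)²/4 = (36 - 15810) - ¼*0² = -15774 - ¼*0 = -15774 + 0 = -15774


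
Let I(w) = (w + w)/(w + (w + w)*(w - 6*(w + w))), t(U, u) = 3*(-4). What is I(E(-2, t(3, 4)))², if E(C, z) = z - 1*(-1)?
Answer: 4/59049 ≈ 6.7740e-5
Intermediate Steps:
t(U, u) = -12
E(C, z) = 1 + z (E(C, z) = z + 1 = 1 + z)
I(w) = 2*w/(w - 22*w²) (I(w) = (2*w)/(w + (2*w)*(w - 12*w)) = (2*w)/(w + (2*w)*(-11*w)) = (2*w)/(w - 22*w²) = 2*w/(w - 22*w²))
I(E(-2, t(3, 4)))² = (-2/(-1 + 22*(1 - 12)))² = (-2/(-1 + 22*(-11)))² = (-2/(-1 - 242))² = (-2/(-243))² = (-2*(-1/243))² = (2/243)² = 4/59049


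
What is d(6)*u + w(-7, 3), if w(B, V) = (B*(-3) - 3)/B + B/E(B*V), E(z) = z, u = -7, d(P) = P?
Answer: -929/21 ≈ -44.238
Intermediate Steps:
w(B, V) = 1/V + (-3 - 3*B)/B (w(B, V) = (B*(-3) - 3)/B + B/((B*V)) = (-3*B - 3)/B + B*(1/(B*V)) = (-3 - 3*B)/B + 1/V = 1/V + (-3 - 3*B)/B)
d(6)*u + w(-7, 3) = 6*(-7) + (-3 + 1/3 - 3/(-7)) = -42 + (-3 + ⅓ - 3*(-⅐)) = -42 + (-3 + ⅓ + 3/7) = -42 - 47/21 = -929/21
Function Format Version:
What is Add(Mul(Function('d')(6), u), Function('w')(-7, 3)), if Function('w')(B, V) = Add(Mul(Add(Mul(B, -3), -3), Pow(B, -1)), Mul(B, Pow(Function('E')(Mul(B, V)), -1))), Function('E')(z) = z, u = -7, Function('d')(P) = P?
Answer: Rational(-929, 21) ≈ -44.238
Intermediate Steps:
Function('w')(B, V) = Add(Pow(V, -1), Mul(Pow(B, -1), Add(-3, Mul(-3, B)))) (Function('w')(B, V) = Add(Mul(Add(Mul(B, -3), -3), Pow(B, -1)), Mul(B, Pow(Mul(B, V), -1))) = Add(Mul(Add(Mul(-3, B), -3), Pow(B, -1)), Mul(B, Mul(Pow(B, -1), Pow(V, -1)))) = Add(Mul(Add(-3, Mul(-3, B)), Pow(B, -1)), Pow(V, -1)) = Add(Mul(Pow(B, -1), Add(-3, Mul(-3, B))), Pow(V, -1)) = Add(Pow(V, -1), Mul(Pow(B, -1), Add(-3, Mul(-3, B)))))
Add(Mul(Function('d')(6), u), Function('w')(-7, 3)) = Add(Mul(6, -7), Add(-3, Pow(3, -1), Mul(-3, Pow(-7, -1)))) = Add(-42, Add(-3, Rational(1, 3), Mul(-3, Rational(-1, 7)))) = Add(-42, Add(-3, Rational(1, 3), Rational(3, 7))) = Add(-42, Rational(-47, 21)) = Rational(-929, 21)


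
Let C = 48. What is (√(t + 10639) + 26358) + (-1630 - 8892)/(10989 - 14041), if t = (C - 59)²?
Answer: 40227569/1526 + 2*√2690 ≈ 26465.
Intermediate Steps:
t = 121 (t = (48 - 59)² = (-11)² = 121)
(√(t + 10639) + 26358) + (-1630 - 8892)/(10989 - 14041) = (√(121 + 10639) + 26358) + (-1630 - 8892)/(10989 - 14041) = (√10760 + 26358) - 10522/(-3052) = (2*√2690 + 26358) - 10522*(-1/3052) = (26358 + 2*√2690) + 5261/1526 = 40227569/1526 + 2*√2690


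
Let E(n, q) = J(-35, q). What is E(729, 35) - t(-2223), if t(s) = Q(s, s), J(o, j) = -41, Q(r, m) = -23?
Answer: -18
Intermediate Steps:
E(n, q) = -41
t(s) = -23
E(729, 35) - t(-2223) = -41 - 1*(-23) = -41 + 23 = -18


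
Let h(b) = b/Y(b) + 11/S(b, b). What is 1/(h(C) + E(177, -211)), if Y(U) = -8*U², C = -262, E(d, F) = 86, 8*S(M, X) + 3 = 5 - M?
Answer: 6288/542867 ≈ 0.011583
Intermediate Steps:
S(M, X) = ¼ - M/8 (S(M, X) = -3/8 + (5 - M)/8 = -3/8 + (5/8 - M/8) = ¼ - M/8)
h(b) = 11/(¼ - b/8) - 1/(8*b) (h(b) = b/((-8*b²)) + 11/(¼ - b/8) = b*(-1/(8*b²)) + 11/(¼ - b/8) = -1/(8*b) + 11/(¼ - b/8) = 11/(¼ - b/8) - 1/(8*b))
1/(h(C) + E(177, -211)) = 1/((⅛)*(2 - 705*(-262))/(-262*(-2 - 262)) + 86) = 1/((⅛)*(-1/262)*(2 + 184710)/(-264) + 86) = 1/((⅛)*(-1/262)*(-1/264)*184712 + 86) = 1/(2099/6288 + 86) = 1/(542867/6288) = 6288/542867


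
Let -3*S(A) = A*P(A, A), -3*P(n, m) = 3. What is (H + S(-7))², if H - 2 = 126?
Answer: 142129/9 ≈ 15792.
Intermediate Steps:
H = 128 (H = 2 + 126 = 128)
P(n, m) = -1 (P(n, m) = -⅓*3 = -1)
S(A) = A/3 (S(A) = -A*(-1)/3 = -(-1)*A/3 = A/3)
(H + S(-7))² = (128 + (⅓)*(-7))² = (128 - 7/3)² = (377/3)² = 142129/9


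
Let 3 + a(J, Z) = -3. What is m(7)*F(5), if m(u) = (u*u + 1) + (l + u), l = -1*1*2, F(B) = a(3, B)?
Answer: -330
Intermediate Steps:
a(J, Z) = -6 (a(J, Z) = -3 - 3 = -6)
F(B) = -6
l = -2 (l = -1*2 = -2)
m(u) = -1 + u + u**2 (m(u) = (u*u + 1) + (-2 + u) = (u**2 + 1) + (-2 + u) = (1 + u**2) + (-2 + u) = -1 + u + u**2)
m(7)*F(5) = (-1 + 7 + 7**2)*(-6) = (-1 + 7 + 49)*(-6) = 55*(-6) = -330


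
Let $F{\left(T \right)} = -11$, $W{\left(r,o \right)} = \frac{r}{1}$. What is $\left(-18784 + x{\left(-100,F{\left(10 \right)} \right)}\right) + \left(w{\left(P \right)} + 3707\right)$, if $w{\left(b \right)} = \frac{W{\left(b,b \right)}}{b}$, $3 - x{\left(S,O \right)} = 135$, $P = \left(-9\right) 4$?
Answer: $-15208$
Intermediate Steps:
$W{\left(r,o \right)} = r$ ($W{\left(r,o \right)} = r 1 = r$)
$P = -36$
$x{\left(S,O \right)} = -132$ ($x{\left(S,O \right)} = 3 - 135 = -132$)
$w{\left(b \right)} = 1$ ($w{\left(b \right)} = \frac{b}{b} = 1$)
$\left(-18784 + x{\left(-100,F{\left(10 \right)} \right)}\right) + \left(w{\left(P \right)} + 3707\right) = \left(-18784 - 132\right) + \left(1 + 3707\right) = -18916 + 3708 = -15208$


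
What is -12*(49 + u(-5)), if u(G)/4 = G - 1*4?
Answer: -156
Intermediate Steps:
u(G) = -16 + 4*G (u(G) = 4*(G - 1*4) = 4*(G - 4) = 4*(-4 + G) = -16 + 4*G)
-12*(49 + u(-5)) = -12*(49 + (-16 + 4*(-5))) = -12*(49 + (-16 - 20)) = -12*(49 - 36) = -12*13 = -156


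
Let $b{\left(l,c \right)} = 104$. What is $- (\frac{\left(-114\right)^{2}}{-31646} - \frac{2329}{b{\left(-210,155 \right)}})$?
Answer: $\frac{37527559}{1645592} \approx 22.805$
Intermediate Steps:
$- (\frac{\left(-114\right)^{2}}{-31646} - \frac{2329}{b{\left(-210,155 \right)}}) = - (\frac{\left(-114\right)^{2}}{-31646} - \frac{2329}{104}) = - (12996 \left(- \frac{1}{31646}\right) - \frac{2329}{104}) = - (- \frac{6498}{15823} - \frac{2329}{104}) = \left(-1\right) \left(- \frac{37527559}{1645592}\right) = \frac{37527559}{1645592}$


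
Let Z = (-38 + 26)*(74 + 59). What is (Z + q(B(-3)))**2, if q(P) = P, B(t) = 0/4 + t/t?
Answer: 2544025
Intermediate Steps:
B(t) = 1 (B(t) = 0*(1/4) + 1 = 0 + 1 = 1)
Z = -1596 (Z = -12*133 = -1596)
(Z + q(B(-3)))**2 = (-1596 + 1)**2 = (-1595)**2 = 2544025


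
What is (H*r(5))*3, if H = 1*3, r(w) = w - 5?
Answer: 0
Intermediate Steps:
r(w) = -5 + w
H = 3
(H*r(5))*3 = (3*(-5 + 5))*3 = (3*0)*3 = 0*3 = 0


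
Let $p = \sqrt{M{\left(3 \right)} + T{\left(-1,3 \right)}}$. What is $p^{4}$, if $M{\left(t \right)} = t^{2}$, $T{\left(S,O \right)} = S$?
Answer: $64$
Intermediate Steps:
$p = 2 \sqrt{2}$ ($p = \sqrt{3^{2} - 1} = \sqrt{9 - 1} = \sqrt{8} = 2 \sqrt{2} \approx 2.8284$)
$p^{4} = \left(2 \sqrt{2}\right)^{4} = 64$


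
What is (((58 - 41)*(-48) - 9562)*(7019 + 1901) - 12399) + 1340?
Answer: -92582819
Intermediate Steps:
(((58 - 41)*(-48) - 9562)*(7019 + 1901) - 12399) + 1340 = ((17*(-48) - 9562)*8920 - 12399) + 1340 = ((-816 - 9562)*8920 - 12399) + 1340 = (-10378*8920 - 12399) + 1340 = (-92571760 - 12399) + 1340 = -92584159 + 1340 = -92582819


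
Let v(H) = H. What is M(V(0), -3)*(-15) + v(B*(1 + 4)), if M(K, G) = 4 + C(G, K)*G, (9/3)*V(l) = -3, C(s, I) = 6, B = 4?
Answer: 230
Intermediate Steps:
V(l) = -1 (V(l) = (1/3)*(-3) = -1)
M(K, G) = 4 + 6*G
M(V(0), -3)*(-15) + v(B*(1 + 4)) = (4 + 6*(-3))*(-15) + 4*(1 + 4) = (4 - 18)*(-15) + 4*5 = -14*(-15) + 20 = 210 + 20 = 230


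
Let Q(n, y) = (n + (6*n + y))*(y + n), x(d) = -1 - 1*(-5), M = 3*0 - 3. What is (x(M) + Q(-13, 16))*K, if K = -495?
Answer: 109395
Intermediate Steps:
M = -3 (M = 0 - 3 = -3)
x(d) = 4 (x(d) = -1 + 5 = 4)
Q(n, y) = (n + y)*(y + 7*n) (Q(n, y) = (n + (y + 6*n))*(n + y) = (y + 7*n)*(n + y) = (n + y)*(y + 7*n))
(x(M) + Q(-13, 16))*K = (4 + (16**2 + 7*(-13)**2 + 8*(-13)*16))*(-495) = (4 + (256 + 7*169 - 1664))*(-495) = (4 + (256 + 1183 - 1664))*(-495) = (4 - 225)*(-495) = -221*(-495) = 109395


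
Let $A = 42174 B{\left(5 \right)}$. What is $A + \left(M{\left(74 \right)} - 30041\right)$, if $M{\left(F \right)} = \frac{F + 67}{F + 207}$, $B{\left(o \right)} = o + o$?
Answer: $\frac{110067560}{281} \approx 3.917 \cdot 10^{5}$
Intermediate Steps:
$B{\left(o \right)} = 2 o$
$M{\left(F \right)} = \frac{67 + F}{207 + F}$
$A = 421740$ ($A = 42174 \cdot 2 \cdot 5 = 42174 \cdot 10 = 421740$)
$A + \left(M{\left(74 \right)} - 30041\right) = 421740 - \left(30041 - \frac{67 + 74}{207 + 74}\right) = 421740 - \left(30041 - \frac{1}{281} \cdot 141\right) = 421740 + \left(\frac{1}{281} \cdot 141 - 30041\right) = 421740 + \left(\frac{141}{281} - 30041\right) = 421740 - \frac{8441380}{281} = \frac{110067560}{281}$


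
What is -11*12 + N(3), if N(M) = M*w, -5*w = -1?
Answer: -657/5 ≈ -131.40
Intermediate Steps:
w = ⅕ (w = -⅕*(-1) = ⅕ ≈ 0.20000)
N(M) = M/5 (N(M) = M*(⅕) = M/5)
-11*12 + N(3) = -11*12 + (⅕)*3 = -132 + ⅗ = -657/5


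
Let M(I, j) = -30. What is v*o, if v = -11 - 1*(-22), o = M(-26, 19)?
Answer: -330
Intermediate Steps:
o = -30
v = 11 (v = -11 + 22 = 11)
v*o = 11*(-30) = -330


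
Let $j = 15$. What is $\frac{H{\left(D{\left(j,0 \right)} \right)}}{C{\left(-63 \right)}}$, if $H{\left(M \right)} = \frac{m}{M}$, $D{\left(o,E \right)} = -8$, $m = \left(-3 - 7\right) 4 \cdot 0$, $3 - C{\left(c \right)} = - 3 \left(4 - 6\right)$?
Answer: $0$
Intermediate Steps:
$C{\left(c \right)} = -3$ ($C{\left(c \right)} = 3 - - 3 \left(4 - 6\right) = 3 - \left(-3\right) \left(-2\right) = 3 - 6 = -3$)
$m = 0$ ($m = \left(-10\right) 0 = 0$)
$H{\left(M \right)} = 0$ ($H{\left(M \right)} = \frac{0}{M} = 0$)
$\frac{H{\left(D{\left(j,0 \right)} \right)}}{C{\left(-63 \right)}} = \frac{0}{-3} = 0 \left(- \frac{1}{3}\right) = 0$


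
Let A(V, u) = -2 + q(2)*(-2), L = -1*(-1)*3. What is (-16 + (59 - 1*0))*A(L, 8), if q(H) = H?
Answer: -258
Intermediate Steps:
L = 3 (L = 1*3 = 3)
A(V, u) = -6 (A(V, u) = -2 + 2*(-2) = -2 - 4 = -6)
(-16 + (59 - 1*0))*A(L, 8) = (-16 + (59 - 1*0))*(-6) = (-16 + (59 + 0))*(-6) = (-16 + 59)*(-6) = 43*(-6) = -258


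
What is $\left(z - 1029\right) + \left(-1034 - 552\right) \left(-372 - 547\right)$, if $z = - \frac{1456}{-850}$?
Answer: $\frac{619015353}{425} \approx 1.4565 \cdot 10^{6}$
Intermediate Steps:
$z = \frac{728}{425}$ ($z = \left(-1456\right) \left(- \frac{1}{850}\right) = \frac{728}{425} \approx 1.7129$)
$\left(z - 1029\right) + \left(-1034 - 552\right) \left(-372 - 547\right) = \left(\frac{728}{425} - 1029\right) + \left(-1034 - 552\right) \left(-372 - 547\right) = - \frac{436597}{425} - -1457534 = - \frac{436597}{425} + 1457534 = \frac{619015353}{425}$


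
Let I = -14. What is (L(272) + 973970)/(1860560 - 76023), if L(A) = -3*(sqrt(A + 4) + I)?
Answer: 974012/1784537 - 6*sqrt(69)/1784537 ≈ 0.54578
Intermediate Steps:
L(A) = 42 - 3*sqrt(4 + A) (L(A) = -3*(sqrt(A + 4) - 14) = -3*(sqrt(4 + A) - 14) = -3*(-14 + sqrt(4 + A)) = 42 - 3*sqrt(4 + A))
(L(272) + 973970)/(1860560 - 76023) = ((42 - 3*sqrt(4 + 272)) + 973970)/(1860560 - 76023) = ((42 - 6*sqrt(69)) + 973970)/1784537 = ((42 - 6*sqrt(69)) + 973970)*(1/1784537) = (974012 - 6*sqrt(69))*(1/1784537) = 974012/1784537 - 6*sqrt(69)/1784537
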